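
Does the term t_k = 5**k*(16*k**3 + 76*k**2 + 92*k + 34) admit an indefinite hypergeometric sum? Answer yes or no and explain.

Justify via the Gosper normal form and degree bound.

Yes. s_k = 5**k*(4*k**3 + 4*k**2 - 2*k + 1).

Compute t_(k+1)/t_k: get 5*(8*k**3 + 62*k**2 + 146*k + 109)/(8*k**3 + 38*k**2 + 46*k + 17).
So A=5 and B=1, with C=k**3 + 19*k**2/4 + 23*k/4 + 17/8.
f must satisfy (5)·f(k+1) − (1)·f(k) = k**3 + 19*k**2/4 + 23*k/4 + 17/8.
Degrees (0,0,3) ⇒ d ≤ 3.
Coefficient equations give f(k) = (4*k**3 + 4*k**2 - 2*k + 1)/16.
Get s_k = R·t_k = 5**k*(4*k**3 + 4*k**2 - 2*k + 1) with R(k) = B(k−1)f(k)/C(k) = (4*k**3 + 4*k**2 - 2*k + 1)/(2*(8*k**3 + 38*k**2 + 46*k + 17)).
Δs = 5**k*(16*k**3 + 76*k**2 + 92*k + 34), as required.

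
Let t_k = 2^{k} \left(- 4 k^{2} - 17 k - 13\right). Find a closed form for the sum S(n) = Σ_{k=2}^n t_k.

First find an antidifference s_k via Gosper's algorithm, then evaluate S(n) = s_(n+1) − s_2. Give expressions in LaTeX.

S(n) = - 8 \cdot 2^{n} n^{2} - 18 \cdot 2^{n} n - 16 \cdot 2^{n} + 84

Step 1: r(k) = 2*(4*k**2 + 25*k + 34)/(4*k**2 + 17*k + 13).
So A=2 and B=1, with C=k**2 + 17*k/4 + 13/4.
Key eq: (2)·f(k+1) = (1)·f(k) + (k**2 + 17*k/4 + 13/4).
d = 2 from the (0,0,2) case.
Coefficient equations give f(k) = (4*k**2 + k + 3)/4.
Then R = B(k−1)f/C = (4*k**2 + k + 3)/((k + 1)*(4*k + 13)), so s_k = R(k)·t_k = 2**k*(-4*k**2 - k - 3).
Δs = 2**k*(-4*k**2 - 17*k - 13), as required.
Evaluate: s_(n+1) = 2**(n + 1)*(-4*n**2 - 9*n - 8); subtract s_(2) = -84 ⇒ S(n) = -8*2**n*n**2 - 18*2**n*n - 16*2**n + 84.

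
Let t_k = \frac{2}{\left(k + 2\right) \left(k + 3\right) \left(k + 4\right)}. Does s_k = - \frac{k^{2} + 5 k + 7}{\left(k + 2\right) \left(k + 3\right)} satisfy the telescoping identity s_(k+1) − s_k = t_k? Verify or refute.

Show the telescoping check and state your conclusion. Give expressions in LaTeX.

s_(k+1) = (-5*k - (k + 1)**2 - 12)/((k + 3)*(k + 4))
s_(k+1) − s_k = 2/(k**3 + 9*k**2 + 26*k + 24)
(s_(k+1) − s_k) − t_k = 0

valid (s_(k+1) − s_k reduces to t_k)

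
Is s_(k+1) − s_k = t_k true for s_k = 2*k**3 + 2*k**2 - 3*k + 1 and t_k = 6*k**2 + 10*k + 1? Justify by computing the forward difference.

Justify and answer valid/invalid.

Valid: the claim telescopes to t_k.

s_(k+1) = 2*k**3 + 8*k**2 + 7*k + 2
s_(k+1) − s_k = 6*k**2 + 10*k + 1
(s_(k+1) − s_k) − t_k = 0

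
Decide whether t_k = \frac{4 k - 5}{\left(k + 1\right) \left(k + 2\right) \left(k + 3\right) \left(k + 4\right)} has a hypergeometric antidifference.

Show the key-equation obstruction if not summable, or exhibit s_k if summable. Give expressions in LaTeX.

Compute t_(k+1)/t_k: get (k + 1)*(4*k - 1)/((k + 5)*(4*k - 5)).
So A=k + 1 and B=k + 5, with C=k - 5/4.
Set up (k + 1)·f(k+1) − (k + 4)·f(k) − (k - 5/4) = 0.
Degrees (1,1,1) ⇒ d ≤ 3.
Coefficient equations give f(k) = -k*(k**2 + 6*k + 23)/24.
Get s_k = R·t_k = k*(-k**2 - 6*k - 23)/(6*(k + 1)*(k + 2)*(k + 3)) with R(k) = B(k−1)f(k)/C(k) = -k*(k + 4)*(k**2 + 6*k + 23)/(6*(4*k - 5)).
s_(k+1) − s_k = (4*k - 5)/(k**4 + 10*k**3 + 35*k**2 + 50*k + 24) = t_k.

Yes. s_k = \frac{k \left(- k^{2} - 6 k - 23\right)}{6 \left(k + 1\right) \left(k + 2\right) \left(k + 3\right)}.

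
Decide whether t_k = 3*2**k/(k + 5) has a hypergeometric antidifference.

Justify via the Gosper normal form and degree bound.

No — key equation has no polynomial f.

r(k) = 2*(k + 5)/(k + 6) after simplifying.
Factor: A=2*k + 10; B=k + 6; C=1.
f must satisfy (2*k + 10)·f(k+1) − (k + 5)·f(k) = 1.
deg f ≤ -1 (via 1,1,0).
deg f ≤ -1 is impossible — no certificate.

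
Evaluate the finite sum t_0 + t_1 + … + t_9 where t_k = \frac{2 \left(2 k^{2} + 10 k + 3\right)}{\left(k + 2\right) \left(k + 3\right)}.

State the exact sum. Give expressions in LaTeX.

Σ = 65/2

The ratio is (k + 2)*(10*k + 2*(k + 1)**2 + 13)/((k + 4)*(2*k**2 + 10*k + 3)).
Gosper form: A/B · C(k+1)/C(k) with A=k + 2, B=k + 4, C=k**2 + 5*k + 3/2.
Need (k + 2)·f(k+1) − (k + 3)·f(k) = k**2 + 5*k + 3/2.
From deg A=1, deg B=1, deg C=2: d=2.
Match coefficients ⇒ f(k) = k*(4*k - 1)/4.
Certificate R = B(k−1)f/C = k*(k + 3)*(4*k - 1)/(2*(2*k**2 + 10*k + 3)) gives s_k = k*(4*k - 1)/(k + 2).
Check: Δs_k = 2*(2*k**2 + 10*k + 3)/(k**2 + 5*k + 6). ✓
Telescoping: Σ = s_(10) − s_(0) = 65/2 − (0) = 65/2.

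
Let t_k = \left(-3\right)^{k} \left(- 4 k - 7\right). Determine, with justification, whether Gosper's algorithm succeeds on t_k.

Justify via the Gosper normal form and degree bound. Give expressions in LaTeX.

Step 1: r(k) = 3*(-4*k - 11)/(4*k + 7).
Take A(k)=-3, B(k)=1, C(k)=k + 7/4.
f must satisfy (-3)·f(k+1) − (1)·f(k) = k + 7/4.
Bound: deg f ≤ 1.
Coefficient equations give f(k) = -(k + 1)/4.
Then R = B(k−1)f/C = -(k + 1)/(4*k + 7), so s_k = R(k)·t_k = (-3)**k*(k + 1).
s_(k+1) − s_k = (-3)**k*(-4*k - 7) = t_k.

Yes. s_k = \left(-3\right)^{k} \left(k + 1\right).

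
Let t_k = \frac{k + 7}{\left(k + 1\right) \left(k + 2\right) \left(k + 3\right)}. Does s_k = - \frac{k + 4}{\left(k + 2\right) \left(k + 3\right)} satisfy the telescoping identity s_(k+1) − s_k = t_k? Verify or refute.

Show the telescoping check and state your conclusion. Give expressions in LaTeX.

Invalid: residual \frac{2 \left(- 2 k - 11\right)}{k^{4} + 10 k^{3} + 35 k^{2} + 50 k + 24} ≠ 0.

s_(k+1) = (-k - 5)/((k + 3)*(k + 4))
s_(k+1) − s_k = (k + 6)/(k**3 + 9*k**2 + 26*k + 24)
(s_(k+1) − s_k) − t_k = 2*(-2*k - 11)/(k**4 + 10*k**3 + 35*k**2 + 50*k + 24)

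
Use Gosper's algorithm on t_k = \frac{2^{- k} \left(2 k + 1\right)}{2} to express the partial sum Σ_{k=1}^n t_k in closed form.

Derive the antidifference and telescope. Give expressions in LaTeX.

S(n) = 2^{- n - 1} \left(5 \cdot 2^{n} - 2 n - 5\right)

The ratio is (2*k + 3)/(2*(2*k + 1)).
So A=1/2 and B=1, with C=k + 1/2.
Need (1/2)·f(k+1) − (1)·f(k) = k + 1/2.
From deg A=0, deg B=0, deg C=1: d=1.
A polynomial solution: f(k) = -2*k - 3.
R(k) = B(k−1)·f(k)/C(k) = -2*(2*k + 3)/(2*k + 1); s_k = R·t_k = (-2*k - 3)/2**k.
Check: Δs_k = (2*k + 1)/(2*2**k). ✓
s_(n+1) = 2**(-n - 1)*(-2*n - 5) and s_(1) = -5/2, so S(n) = 2**(-n - 1)*(5*2**n - 2*n - 5).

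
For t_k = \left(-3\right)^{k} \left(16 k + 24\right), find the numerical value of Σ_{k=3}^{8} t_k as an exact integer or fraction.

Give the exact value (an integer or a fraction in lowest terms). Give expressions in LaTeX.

Σ = 767232

r(k) = 3*(-2*k - 5)/(2*k + 3) after simplifying.
Normal form (A,B,C) = (-3, 1, k + 3/2).
Solve (-3)·f(k+1) − (1)·f(k) = k + 3/2.
deg f ≤ 1 (via 0,0,1).
Solving with deg f ≤ 1: f(k) = -(4*k + 3)/16.
R(k) = B(k−1)·f(k)/C(k) = -(4*k + 3)/(8*(2*k + 3)); s_k = R·t_k = (-3)**k*(-4*k - 3).
Verify: (-3)**k*(16*k + 24) matches t_k.
Telescoping: Σ = s_(9) − s_(3) = 767637 − (405) = 767232.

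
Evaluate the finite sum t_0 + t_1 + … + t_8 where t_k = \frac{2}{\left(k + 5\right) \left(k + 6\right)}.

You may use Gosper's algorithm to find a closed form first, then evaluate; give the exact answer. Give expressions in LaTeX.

Σ = 9/35

The ratio is (k + 5)/(k + 7).
A = k + 5, B = k + 7, C = 1.
Set up (k + 5)·f(k+1) − (k + 6)·f(k) − (1) = 0.
deg f ≤ 1 (via 1,1,0).
A polynomial solution: f(k) = k/5.
Certificate R = B(k−1)f/C = k*(k + 6)/5 gives s_k = 2*k/(5*(k + 5)).
s_(k+1) − s_k = 2/(k**2 + 11*k + 30) = t_k.
Σ_(k=0)^(8) t_k = s_(9) − s_(0) = 9/35 − (0) = 9/35.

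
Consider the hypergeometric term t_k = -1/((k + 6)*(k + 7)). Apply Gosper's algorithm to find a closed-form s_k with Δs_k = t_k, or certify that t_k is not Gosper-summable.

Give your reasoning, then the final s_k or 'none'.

Step 1: r(k) = (k + 6)/(k + 8).
Factor: A=k + 6; B=k + 8; C=1.
Need (k + 6)·f(k+1) − (k + 7)·f(k) = 1.
d = 1 from the (1,1,0) case.
Solve for f: f(k) = k/6 (degree 1 ≤ 1).
So s_k = (B(k−1)f/C)·t_k = (k*(k + 7)/6)·t_k = -k/(6*k + 36).
Δs = -1/(k**2 + 13*k + 42), as required.

s_k = -k/(6*k + 36)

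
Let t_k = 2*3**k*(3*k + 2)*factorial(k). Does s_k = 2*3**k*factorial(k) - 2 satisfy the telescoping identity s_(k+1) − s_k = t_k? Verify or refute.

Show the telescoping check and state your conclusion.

valid (s_(k+1) − s_k reduces to t_k)

s_(k+1) = 6*3**k*k*factorial(k) + 6*3**k*factorial(k) - 2
s_(k+1) − s_k = 2*3**k*(3*k + 2)*factorial(k)
(s_(k+1) − s_k) − t_k = 0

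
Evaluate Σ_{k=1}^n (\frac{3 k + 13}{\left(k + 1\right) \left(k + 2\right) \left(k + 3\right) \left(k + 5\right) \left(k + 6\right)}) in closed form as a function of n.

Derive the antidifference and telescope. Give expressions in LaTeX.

S(n) = \frac{n \left(n^{2} + 11 n + 36\right)}{36 \left(n^{3} + 11 n^{2} + 36 n + 36\right)}

The ratio is (k + 1)*(k + 5)*(3*k + 16)/((k + 4)*(k + 7)*(3*k + 13)).
So A=k + 1 and B=k + 7, with C=k**2 + 25*k/3 + 52/3.
Key eq: (k + 1)·f(k+1) = (k + 6)·f(k) + (k**2 + 25*k/3 + 52/3).
d = 5 from the (1,1,2) case.
Solving with deg f ≤ 5: f(k) = k*(k + 3)*(k + 4)*(k**2 + 8*k + 17)/30.
Then R = B(k−1)f/C = k*(k + 3)*(k + 6)*(k**2 + 8*k + 17)/(10*(3*k + 13)), so s_k = R(k)·t_k = k*(k**2 + 8*k + 17)/(10*(k**3 + 8*k**2 + 17*k + 10)).
Verify: (3*k + 13)/(k**5 + 17*k**4 + 107*k**3 + 307*k**2 + 396*k + 180) matches t_k.
Telescope: S(n) = s_(n+1) − s_(1) = (n**3 + 11*n**2 + 36*n + 26)/(10*(n**3 + 11*n**2 + 36*n + 36)) − (13/180) = n*(n**2 + 11*n + 36)/(36*(n**3 + 11*n**2 + 36*n + 36)).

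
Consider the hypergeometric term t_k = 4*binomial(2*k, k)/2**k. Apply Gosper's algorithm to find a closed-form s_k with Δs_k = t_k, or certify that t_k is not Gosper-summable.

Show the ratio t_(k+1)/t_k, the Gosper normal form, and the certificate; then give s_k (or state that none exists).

not Gosper-summable; s_k does not exist

r(k) = (2*k + 1)/(k + 1) after simplifying.
Normal form (A,B,C) = (2*k + 1, k + 1, 1).
Key eq: (2*k + 1)·f(k+1) = (k)·f(k) + (1).
Bound: deg f ≤ -1.
Negative degree bound (-1): no f exists, t_k not Gosper-summable.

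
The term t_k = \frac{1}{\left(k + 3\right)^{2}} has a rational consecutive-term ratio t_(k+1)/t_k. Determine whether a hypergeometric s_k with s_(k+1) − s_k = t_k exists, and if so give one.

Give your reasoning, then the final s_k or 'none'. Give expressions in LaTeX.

Ratio r(k) = (k + 3)**2/(k + 4)**2.
So A=k**2 + 6*k + 9 and B=k**2 + 8*k + 16, with C=1.
Key eq: (k**2 + 6*k + 9)·f(k+1) = (k**2 + 6*k + 9)·f(k) + (1).
Bound: deg f ≤ 0.
f = c0 ⇒ A·f(k+1) − B(k−1)·f(k) − C = -1. The system {-1 = 0} is inconsistent; no antidifference.

not Gosper-summable; s_k does not exist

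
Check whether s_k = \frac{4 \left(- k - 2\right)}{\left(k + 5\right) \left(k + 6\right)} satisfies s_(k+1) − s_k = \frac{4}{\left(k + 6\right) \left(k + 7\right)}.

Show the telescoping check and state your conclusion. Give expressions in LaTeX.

Invalid: residual - \frac{24}{k^{3} + 18 k^{2} + 107 k + 210} ≠ 0.

s_(k+1) = 4*(-k - 3)/((k + 6)*(k + 7))
s_(k+1) − s_k = 4*(k - 1)/(k**3 + 18*k**2 + 107*k + 210)
(s_(k+1) − s_k) − t_k = -24/(k**3 + 18*k**2 + 107*k + 210)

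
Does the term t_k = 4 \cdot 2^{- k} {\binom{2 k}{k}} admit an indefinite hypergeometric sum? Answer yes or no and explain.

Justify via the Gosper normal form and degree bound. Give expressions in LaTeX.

No — t_k has no hypergeometric antidifference.

Ratio r(k) = (2*k + 1)/(k + 1).
Take A(k)=2*k + 1, B(k)=k + 1, C(k)=1.
Solve (2*k + 1)·f(k+1) − (k)·f(k) = 1.
Degrees (1,1,0) ⇒ d ≤ -1.
d = -1 < 0 ⇒ no nonzero polynomial f; not summable.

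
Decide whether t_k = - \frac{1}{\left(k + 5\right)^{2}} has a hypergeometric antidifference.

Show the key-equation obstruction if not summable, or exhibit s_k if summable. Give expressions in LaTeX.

No — key equation has no polynomial f.

The ratio is (k + 5)**2/(k + 6)**2.
A = k**2 + 10*k + 25, B = k**2 + 12*k + 36, C = 1.
Key eq: (k**2 + 10*k + 25)·f(k+1) = (k**2 + 10*k + 25)·f(k) + (1).
From deg A=2, deg B=2, deg C=0: d=0.
Generic f = c0 gives residual -1; -1 = 0 cannot hold, so t_k is not Gosper-summable.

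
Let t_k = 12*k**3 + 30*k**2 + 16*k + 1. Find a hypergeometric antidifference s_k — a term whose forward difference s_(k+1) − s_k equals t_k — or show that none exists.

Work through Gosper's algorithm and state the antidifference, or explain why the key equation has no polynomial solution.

The ratio is (12*k**3 + 66*k**2 + 112*k + 59)/(12*k**3 + 30*k**2 + 16*k + 1).
So A=1 and B=1, with C=k**3 + 5*k**2/2 + 4*k/3 + 1/12.
Key eq: (1)·f(k+1) = (1)·f(k) + (k**3 + 5*k**2/2 + 4*k/3 + 1/12).
Degrees (0,0,3) ⇒ d ≤ 4.
Coefficient equations give f(k) = k*(3*k**3 + 4*k**2 - 4*k - 2)/12.
Certificate R = B(k−1)f/C = k*(3*k**3 + 4*k**2 - 4*k - 2)/(12*k**3 + 30*k**2 + 16*k + 1) gives s_k = k*(3*k**3 + 4*k**2 - 4*k - 2).
s_(k+1) − s_k = 12*k**3 + 30*k**2 + 16*k + 1 = t_k.

s_k = k*(3*k**3 + 4*k**2 - 4*k - 2)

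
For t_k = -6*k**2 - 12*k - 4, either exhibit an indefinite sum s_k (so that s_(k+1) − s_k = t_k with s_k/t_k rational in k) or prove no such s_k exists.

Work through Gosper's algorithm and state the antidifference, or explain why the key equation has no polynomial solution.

t_(k+1)/t_k = (3*k**2 + 12*k + 11)/(3*k**2 + 6*k + 2).
So A=1 and B=1, with C=k**2 + 2*k + 2/3.
Solve (1)·f(k+1) − (1)·f(k) = k**2 + 2*k + 2/3.
From deg A=0, deg B=0, deg C=2: d=3.
Coefficient equations give f(k) = k*(2*k**2 + 3*k - 1)/6.
Then R = B(k−1)f/C = k*(2*k**2 + 3*k - 1)/(2*(3*k**2 + 6*k + 2)), so s_k = R(k)·t_k = k*(-2*k**2 - 3*k + 1).
s_(k+1) − s_k = -6*k**2 - 12*k - 4 = t_k.

s_k = k*(-2*k**2 - 3*k + 1)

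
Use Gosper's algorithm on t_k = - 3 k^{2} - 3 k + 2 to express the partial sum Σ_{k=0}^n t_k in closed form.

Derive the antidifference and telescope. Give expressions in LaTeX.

Ratio r(k) = (3*k**2 + 9*k + 4)/(3*k**2 + 3*k - 2).
Factor: A=1; B=1; C=k**2 + k - 2/3.
Key eq: (1)·f(k+1) = (1)·f(k) + (k**2 + k - 2/3).
deg f ≤ 3 (via 0,0,2).
A polynomial solution: f(k) = k*(k**2 - 3)/3.
Certificate R = B(k−1)f/C = k*(k**2 - 3)/(3*k**2 + 3*k - 2) gives s_k = k*(3 - k**2).
s_(k+1) − s_k = -3*k**2 - 3*k + 2 = t_k.
s_(n+1) = -n**3 - 3*n**2 + 2 and s_(0) = 0, so S(n) = -n**3 - 3*n**2 + 2.

S(n) = - n^{3} - 3 n^{2} + 2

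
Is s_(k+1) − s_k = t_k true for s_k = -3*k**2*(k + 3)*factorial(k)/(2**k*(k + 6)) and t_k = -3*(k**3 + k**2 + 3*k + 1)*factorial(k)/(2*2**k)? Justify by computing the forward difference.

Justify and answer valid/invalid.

s_(k+1) = -3*(k + 1)**2*(k + 4)*factorial(k + 1)/(2*2**k*(k + 7))
s_(k+1) − s_k = -3*(k**5 + 11*k**4 + 37*k**3 + 61*k**2 + 82*k + 24)*factorial(k)/(2*2**k*(k + 6)*(k + 7))
(s_(k+1) − s_k) − t_k = 9*(k**4 + 7*k**3 + 7*k**2 + 19*k + 6)*factorial(k)/(2*2**k*(k + 6)*(k + 7))

Invalid: residual 9*(k**4 + 7*k**3 + 7*k**2 + 19*k + 6)*factorial(k)/(2*2**k*(k + 6)*(k + 7)) ≠ 0.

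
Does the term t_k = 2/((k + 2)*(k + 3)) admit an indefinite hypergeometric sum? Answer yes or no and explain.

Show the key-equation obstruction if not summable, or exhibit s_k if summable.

Ratio r(k) = (k + 2)/(k + 4).
So A=k + 2 and B=k + 4, with C=1.
Key eq: (k + 2)·f(k+1) = (k + 3)·f(k) + (1).
From deg A=1, deg B=1, deg C=0: d=1.
Coefficient equations give f(k) = k/2.
So s_k = (B(k−1)f/C)·t_k = (k*(k + 3)/2)·t_k = k/(k + 2).
Verify: 2/(k**2 + 5*k + 6) matches t_k.

Yes. s_k = k/(k + 2).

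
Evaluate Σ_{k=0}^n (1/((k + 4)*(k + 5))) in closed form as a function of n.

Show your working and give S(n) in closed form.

S(n) = (n + 1)/(4*(n + 5))

The ratio is (k + 4)/(k + 6).
Normal form (A,B,C) = (k + 4, k + 6, 1).
Solve (k + 4)·f(k+1) − (k + 5)·f(k) = 1.
deg f ≤ 1 (via 1,1,0).
A polynomial solution: f(k) = k/4.
So s_k = (B(k−1)f/C)·t_k = (k*(k + 5)/4)·t_k = k/(4*(k + 4)).
s_(k+1) − s_k = 1/(k**2 + 9*k + 20) = t_k.
Evaluate: s_(n+1) = (n + 1)/(4*(n + 5)); subtract s_(0) = 0 ⇒ S(n) = (n + 1)/(4*(n + 5)).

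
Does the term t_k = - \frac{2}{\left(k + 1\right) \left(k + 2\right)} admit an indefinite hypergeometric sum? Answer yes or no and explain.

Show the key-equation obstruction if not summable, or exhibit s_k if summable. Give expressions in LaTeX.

t_(k+1)/t_k = (k + 1)/(k + 3).
Normal form (A,B,C) = (k + 1, k + 3, 1).
Solve (k + 1)·f(k+1) − (k + 2)·f(k) = 1.
Degrees (1,1,0) ⇒ d ≤ 1.
Match coefficients ⇒ f(k) = k.
Then R = B(k−1)f/C = k*(k + 2), so s_k = R(k)·t_k = -2*k/(k + 1).
Δs = -2/(k**2 + 3*k + 2), as required.

Yes. s_k = - \frac{2 k}{k + 1}.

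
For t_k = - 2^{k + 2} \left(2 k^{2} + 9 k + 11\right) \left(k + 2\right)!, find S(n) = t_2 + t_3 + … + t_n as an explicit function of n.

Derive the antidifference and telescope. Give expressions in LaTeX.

S(n) = - 8 \cdot 2^{n} n \left(n + 3\right)! - 16 \cdot 2^{n} \left(n + 3\right)! + 1152

Step 1: r(k) = 2*(2*k**3 + 19*k**2 + 61*k + 66)/(2*k**2 + 9*k + 11).
So A=2*k + 6 and B=1, with C=k**2 + 9*k/2 + 11/2.
f must satisfy (2*k + 6)·f(k+1) − (1)·f(k) = k**2 + 9*k/2 + 11/2.
deg f ≤ 1 (via 1,0,2).
Solve for f: f(k) = (k + 1)/2 (degree 1 ≤ 1).
Certificate R = B(k−1)f/C = (k + 1)/(2*k**2 + 9*k + 11) gives s_k = -2**(k + 2)*(k + 1)*factorial(k + 2).
Verify: -2**(k + 2)*(2*k**2 + 9*k + 11)*factorial(k + 2) matches t_k.
s_(n+1) = -2**(n + 3)*(n + 2)*factorial(n + 3) and s_(2) = -1152, so S(n) = -8*2**n*n*factorial(n + 3) - 16*2**n*factorial(n + 3) + 1152.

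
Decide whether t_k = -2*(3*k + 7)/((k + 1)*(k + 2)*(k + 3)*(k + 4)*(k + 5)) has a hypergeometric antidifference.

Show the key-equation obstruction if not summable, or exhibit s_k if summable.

Yes. s_k = k*(-k**2 - 8*k - 19)/(6*(k**3 + 8*k**2 + 19*k + 12)).

r(k) = (k + 1)*(3*k + 10)/((k + 6)*(3*k + 7)) after simplifying.
A = k + 1, B = k + 6, C = k + 7/3.
Solve (k + 1)·f(k+1) − (k + 5)·f(k) = k + 7/3.
From deg A=1, deg B=1, deg C=1: d=4.
Coefficient equations give f(k) = k*(k + 2)*(k**2 + 8*k + 19)/36.
Then R = B(k−1)f/C = k*(k + 2)*(k + 5)*(k**2 + 8*k + 19)/(12*(3*k + 7)), so s_k = R(k)·t_k = k*(-k**2 - 8*k - 19)/(6*(k**3 + 8*k**2 + 19*k + 12)).
Verify: 2*(-3*k - 7)/(k**5 + 15*k**4 + 85*k**3 + 225*k**2 + 274*k + 120) matches t_k.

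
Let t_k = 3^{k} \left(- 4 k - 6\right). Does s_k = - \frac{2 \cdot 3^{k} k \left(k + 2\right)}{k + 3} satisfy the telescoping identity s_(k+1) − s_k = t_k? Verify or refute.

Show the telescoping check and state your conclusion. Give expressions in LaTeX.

s_(k+1) = -6*3**k*(k + 1)*(k + 3)/(k + 4)
s_(k+1) − s_k = 3**k*(-4*k**3 - 30*k**2 - 74*k - 54)/(k**2 + 7*k + 12)
(s_(k+1) − s_k) − t_k = 3**k*(4*k**2 + 16*k + 18)/(k**2 + 7*k + 12)

Invalid: residual \frac{3^{k} \left(4 k^{2} + 16 k + 18\right)}{k^{2} + 7 k + 12} ≠ 0.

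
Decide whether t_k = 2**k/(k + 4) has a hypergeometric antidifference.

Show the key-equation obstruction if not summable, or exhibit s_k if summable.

The ratio is 2*(k + 4)/(k + 5).
Gosper form: A/B · C(k+1)/C(k) with A=2*k + 8, B=k + 5, C=1.
Solve (2*k + 8)·f(k+1) − (k + 4)·f(k) = 1.
deg f ≤ -1 (via 1,1,0).
Bound -1 < 0, so the key equation has no polynomial solution.

No — t_k has no hypergeometric antidifference.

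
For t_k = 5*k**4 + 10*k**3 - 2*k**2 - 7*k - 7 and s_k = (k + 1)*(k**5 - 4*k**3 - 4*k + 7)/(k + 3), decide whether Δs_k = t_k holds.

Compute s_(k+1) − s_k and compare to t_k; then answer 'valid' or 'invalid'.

Invalid: residual 2*(-4*k**5 - 25*k**4 - 32*k**3 + 13*k**2 + 24*k + 28)/(k**2 + 7*k + 12) ≠ 0.

s_(k+1) = -(k + 2)*(4*k - (k + 1)**5 + 4*(k + 1)**3 - 3)/(k + 4)
s_(k+1) − s_k = (5*k**6 + 37*k**5 + 78*k**4 + 35*k**3 - 54*k**2 - 85*k - 28)/(k**2 + 7*k + 12)
(s_(k+1) − s_k) − t_k = 2*(-4*k**5 - 25*k**4 - 32*k**3 + 13*k**2 + 24*k + 28)/(k**2 + 7*k + 12)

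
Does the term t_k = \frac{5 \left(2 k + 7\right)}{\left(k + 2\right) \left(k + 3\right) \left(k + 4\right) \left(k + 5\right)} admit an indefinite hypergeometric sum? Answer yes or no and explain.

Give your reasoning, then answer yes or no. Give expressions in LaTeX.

Ratio r(k) = (k + 2)*(2*k + 9)/((k + 6)*(2*k + 7)).
Factor: A=k + 2; B=k + 6; C=k + 7/2.
Key eq: (k + 2)·f(k+1) = (k + 5)·f(k) + (k + 7/2).
deg f ≤ 3 (via 1,1,1).
Solve for f: f(k) = k*(k + 3)*(k + 6)/16 (degree 3 ≤ 3).
Get s_k = R·t_k = 5*k*(k + 6)/(8*(k**2 + 6*k + 8)) with R(k) = B(k−1)f(k)/C(k) = k*(k + 3)*(k + 5)*(k + 6)/(8*(2*k + 7)).
s_(k+1) − s_k = 5*(2*k + 7)/(k**4 + 14*k**3 + 71*k**2 + 154*k + 120) = t_k.

Yes. s_k = \frac{5 k \left(k + 6\right)}{8 \left(k^{2} + 6 k + 8\right)}.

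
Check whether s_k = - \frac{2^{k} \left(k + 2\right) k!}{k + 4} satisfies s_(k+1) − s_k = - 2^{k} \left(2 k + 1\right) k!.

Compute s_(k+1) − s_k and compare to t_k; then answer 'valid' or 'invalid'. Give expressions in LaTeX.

Invalid: residual \frac{2^{k + 1} \left(2 k^{2} + 9 k + 3\right) k!}{\left(k + 4\right) \left(k + 5\right)} ≠ 0.

s_(k+1) = -2**(k + 1)*(k + 3)*factorial(k + 1)/(k + 5)
s_(k+1) − s_k = -2**k*(2*k**3 + 15*k**2 + 31*k + 14)*factorial(k)/((k + 4)*(k + 5))
(s_(k+1) − s_k) − t_k = 2**(k + 1)*(2*k**2 + 9*k + 3)*factorial(k)/((k + 4)*(k + 5))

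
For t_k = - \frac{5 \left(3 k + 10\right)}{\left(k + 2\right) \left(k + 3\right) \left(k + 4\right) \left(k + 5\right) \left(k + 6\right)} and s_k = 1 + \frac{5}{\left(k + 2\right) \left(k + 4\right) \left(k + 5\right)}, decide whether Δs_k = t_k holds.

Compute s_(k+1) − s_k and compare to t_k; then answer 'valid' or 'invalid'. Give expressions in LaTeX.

s_(k+1) = 1 + 5/((k + 3)*(k + 5)*(k + 6))
s_(k+1) − s_k = 5*(-3*k - 10)/(k**5 + 20*k**4 + 155*k**3 + 580*k**2 + 1044*k + 720)
(s_(k+1) − s_k) − t_k = 0

valid; difference matches t_k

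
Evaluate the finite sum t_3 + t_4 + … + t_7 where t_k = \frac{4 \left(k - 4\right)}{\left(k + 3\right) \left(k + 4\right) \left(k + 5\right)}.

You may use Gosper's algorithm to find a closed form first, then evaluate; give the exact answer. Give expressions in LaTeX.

Step 1: r(k) = (k - 3)*(k + 3)/((k - 4)*(k + 6)).
Take A(k)=k + 3, B(k)=k + 6, C(k)=k - 4.
f must satisfy (k + 3)·f(k+1) − (k + 5)·f(k) = k - 4.
Bound: deg f ≤ 2.
Solve for f: f(k) = -k*(k + 31)/24 (degree 2 ≤ 2).
So s_k = (B(k−1)f/C)·t_k = (-k*(k + 5)*(k + 31)/(24*(k - 4)))·t_k = k*(-k - 31)/(6*(k + 3)*(k + 4)).
Δs = 4*(k - 4)/(k**3 + 12*k**2 + 47*k + 60), as required.
Telescoping: Σ = s_(8) − s_(3) = -13/33 − (-17/42) = 5/462.

Σ = 5/462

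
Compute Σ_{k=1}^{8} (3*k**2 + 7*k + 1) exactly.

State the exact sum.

Σ = 872

The ratio is (3*k**2 + 13*k + 11)/(3*k**2 + 7*k + 1).
Gosper form: A/B · C(k+1)/C(k) with A=1, B=1, C=k**2 + 7*k/3 + 1/3.
Need (1)·f(k+1) − (1)·f(k) = k**2 + 7*k/3 + 1/3.
Degrees (0,0,2) ⇒ d ≤ 3.
Solve for f: f(k) = k*(k**2 + 2*k - 2)/3 (degree 3 ≤ 3).
Certificate R = B(k−1)f/C = k*(k**2 + 2*k - 2)/(3*k**2 + 7*k + 1) gives s_k = k*(k**2 + 2*k - 2).
Δs = 3*k**2 + 7*k + 1, as required.
Evaluate s at k=9 and k=1: 873 and 1; difference 872.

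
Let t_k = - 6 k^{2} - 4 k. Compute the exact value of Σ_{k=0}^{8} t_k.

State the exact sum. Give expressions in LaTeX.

Step 1: r(k) = (3*k**2 + 8*k + 5)/(k*(3*k + 2)).
A = 1, B = 1, C = k**2 + 2*k/3.
Need (1)·f(k+1) − (1)·f(k) = k**2 + 2*k/3.
d = 3 from the (0,0,2) case.
Match coefficients ⇒ f(k) = k*(k - 1)*(2*k + 1)/6.
R(k) = B(k−1)·f(k)/C(k) = (k - 1)*(2*k + 1)/(2*(3*k + 2)); s_k = R·t_k = k*(-2*k**2 + k + 1).
s_(k+1) − s_k = 2*k*(-3*k - 2) = t_k.
Evaluate s at k=9 and k=0: -1368 and 0; difference -1368.

Σ = -1368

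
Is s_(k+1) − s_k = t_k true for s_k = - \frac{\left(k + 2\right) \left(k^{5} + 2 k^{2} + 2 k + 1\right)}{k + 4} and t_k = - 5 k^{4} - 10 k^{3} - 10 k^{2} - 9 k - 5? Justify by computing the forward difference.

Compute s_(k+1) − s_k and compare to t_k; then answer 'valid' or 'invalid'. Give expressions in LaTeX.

Invalid: residual \frac{2 \left(4 k^{5} + 30 k^{4} + 50 k^{3} + 47 k^{2} + 39 k + 19\right)}{k^{2} + 9 k + 20} ≠ 0.

s_(k+1) = -(k + 3)*(2*k + (k + 1)**5 + 2*(k + 1)**2 + 3)/(k + 5)
s_(k+1) − s_k = (-5*k**6 - 47*k**5 - 140*k**4 - 199*k**3 - 192*k**2 - 147*k - 62)/(k**2 + 9*k + 20)
(s_(k+1) − s_k) − t_k = 2*(4*k**5 + 30*k**4 + 50*k**3 + 47*k**2 + 39*k + 19)/(k**2 + 9*k + 20)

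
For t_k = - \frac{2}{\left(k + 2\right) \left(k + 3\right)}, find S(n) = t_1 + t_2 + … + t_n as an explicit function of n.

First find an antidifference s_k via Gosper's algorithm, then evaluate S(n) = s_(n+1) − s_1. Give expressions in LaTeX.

Compute t_(k+1)/t_k: get (k + 2)/(k + 4).
A = k + 2, B = k + 4, C = 1.
Solve (k + 2)·f(k+1) − (k + 3)·f(k) = 1.
deg f ≤ 1 (via 1,1,0).
A polynomial solution: f(k) = k/2.
R(k) = B(k−1)·f(k)/C(k) = k*(k + 3)/2; s_k = R·t_k = -k/(k + 2).
Δs = -2/(k**2 + 5*k + 6), as required.
s_(n+1) = (-n - 1)/(n + 3) and s_(1) = -1/3, so S(n) = -2*n/(3*n + 9).

S(n) = - \frac{2 n}{3 n + 9}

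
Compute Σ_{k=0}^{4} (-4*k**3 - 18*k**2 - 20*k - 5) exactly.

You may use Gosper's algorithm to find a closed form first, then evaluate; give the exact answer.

Ratio r(k) = (4*k**3 + 30*k**2 + 68*k + 47)/(4*k**3 + 18*k**2 + 20*k + 5).
Normal form (A,B,C) = (1, 1, k**3 + 9*k**2/2 + 5*k + 5/4).
Key eq: (1)·f(k+1) = (1)·f(k) + (k**3 + 9*k**2/2 + 5*k + 5/4).
Degrees (0,0,3) ⇒ d ≤ 4.
Match coefficients ⇒ f(k) = k*(k**3 + 4*k**2 + 2*k - 2)/4.
So s_k = (B(k−1)f/C)·t_k = (k*(k**3 + 4*k**2 + 2*k - 2)/(4*k**3 + 18*k**2 + 20*k + 5))·t_k = k*(-k**3 - 4*k**2 - 2*k + 2).
Δs = -4*k**3 - 18*k**2 - 20*k - 5, as required.
Telescoping: Σ = s_(5) − s_(0) = -1165 − (0) = -1165.

Σ = -1165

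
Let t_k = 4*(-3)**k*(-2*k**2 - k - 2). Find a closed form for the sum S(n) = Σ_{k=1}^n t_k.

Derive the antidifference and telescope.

S(n) = -6*(-3)**n*n**2 - 6*(-3)**n*n - 6*(-3)**n + 6

r(k) = 3*(-2*k**2 - 5*k - 5)/(2*k**2 + k + 2) after simplifying.
So A=-3 and B=1, with C=k**2 + k/2 + 1.
f must satisfy (-3)·f(k+1) − (1)·f(k) = k**2 + k/2 + 1.
deg f ≤ 2 (via 0,0,2).
Coefficient equations give f(k) = -(k**2 - k + 1)/4.
Then R = B(k−1)f/C = -(k**2 - k + 1)/(2*(2*k**2 + k + 2)), so s_k = R(k)·t_k = 2*(-3)**k*(k**2 - k + 1).
Δs = 4*(-3)**k*(-2*k**2 - k - 2), as required.
s_(n+1) = 6*(-3)**n*(-n**2 - n - 1) and s_(1) = -6, so S(n) = -6*(-3)**n*n**2 - 6*(-3)**n*n - 6*(-3)**n + 6.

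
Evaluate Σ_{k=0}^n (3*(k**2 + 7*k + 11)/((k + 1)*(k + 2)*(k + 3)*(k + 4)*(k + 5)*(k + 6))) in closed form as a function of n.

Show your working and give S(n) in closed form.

Step 1: r(k) = (k + 1)*(7*k + (k + 1)**2 + 18)/((k + 7)*(k**2 + 7*k + 11)).
A = k + 1, B = k + 7, C = k**2 + 7*k + 11.
Solve (k + 1)·f(k+1) − (k + 6)·f(k) = k**2 + 7*k + 11.
Bound: deg f ≤ 5.
Solve for f: f(k) = k*(k + 2)*(k + 4)*(k**2 + 9*k + 23)/45 (degree 5 ≤ 5).
Get s_k = R·t_k = k*(k**2 + 9*k + 23)/(15*(k**3 + 9*k**2 + 23*k + 15)) with R(k) = B(k−1)f(k)/C(k) = k*(k + 2)*(k + 4)*(k + 6)*(k**2 + 9*k + 23)/(45*(k**2 + 7*k + 11)).
s_(k+1) − s_k = 3*(k**2 + 7*k + 11)/(k**6 + 21*k**5 + 175*k**4 + 735*k**3 + 1624*k**2 + 1764*k + 720) = t_k.
Evaluate: s_(n+1) = (n**3 + 12*n**2 + 44*n + 33)/(15*(n**3 + 12*n**2 + 44*n + 48)); subtract s_(0) = 0 ⇒ S(n) = (n**3 + 12*n**2 + 44*n + 33)/(15*(n**3 + 12*n**2 + 44*n + 48)).

S(n) = (n**3 + 12*n**2 + 44*n + 33)/(15*(n**3 + 12*n**2 + 44*n + 48))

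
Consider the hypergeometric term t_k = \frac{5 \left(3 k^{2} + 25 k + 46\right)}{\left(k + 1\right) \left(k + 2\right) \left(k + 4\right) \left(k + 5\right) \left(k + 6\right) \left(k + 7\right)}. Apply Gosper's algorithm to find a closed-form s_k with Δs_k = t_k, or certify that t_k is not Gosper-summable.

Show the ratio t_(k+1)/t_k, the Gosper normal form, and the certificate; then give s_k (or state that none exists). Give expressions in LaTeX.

s_k = \frac{5 k \left(k^{2} + 11 k + 34\right)}{24 \left(k^{3} + 11 k^{2} + 34 k + 24\right)}

Ratio r(k) = (k + 1)*(k + 4)*(25*k + 3*(k + 1)**2 + 71)/((k + 3)*(k + 8)*(3*k**2 + 25*k + 46)).
A = k + 1, B = k + 8, C = k**3 + 34*k**2/3 + 121*k/3 + 46.
Need (k + 1)·f(k+1) − (k + 7)·f(k) = k**3 + 34*k**2/3 + 121*k/3 + 46.
deg f ≤ 6 (via 1,1,3).
A polynomial solution: f(k) = k*(k + 2)*(k + 3)*(k + 5)*(k**2 + 11*k + 34)/72.
R(k) = B(k−1)·f(k)/C(k) = k*(k + 2)*(k + 5)*(k + 7)*(k**2 + 11*k + 34)/(24*(3*k**2 + 25*k + 46)); s_k = R·t_k = 5*k*(k**2 + 11*k + 34)/(24*(k**3 + 11*k**2 + 34*k + 24)).
Verify: 5*(3*k**2 + 25*k + 46)/(k**6 + 25*k**5 + 247*k**4 + 1219*k**3 + 3112*k**2 + 3796*k + 1680) matches t_k.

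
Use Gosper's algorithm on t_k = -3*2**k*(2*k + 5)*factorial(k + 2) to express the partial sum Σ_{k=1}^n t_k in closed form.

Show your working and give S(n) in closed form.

S(n) = -6*2**n*factorial(n + 3) + 36

The ratio is 2*(k + 3)*(2*k + 7)/(2*k + 5).
Take A(k)=2*k + 6, B(k)=1, C(k)=k + 5/2.
Need (2*k + 6)·f(k+1) − (1)·f(k) = k + 5/2.
deg f ≤ 0 (via 1,0,1).
Match coefficients ⇒ f(k) = 1/2.
Then R = B(k−1)f/C = 1/(2*k + 5), so s_k = R(k)·t_k = -3*2**k*factorial(k + 2).
Verify: -3*2**k*(2*k + 5)*factorial(k + 2) matches t_k.
s_(n+1) = -6*2**n*factorial(n + 3) and s_(1) = -36, so S(n) = -6*2**n*factorial(n + 3) + 36.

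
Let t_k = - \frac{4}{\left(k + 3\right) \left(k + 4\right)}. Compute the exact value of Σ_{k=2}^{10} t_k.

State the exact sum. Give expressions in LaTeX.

Σ = -18/35

r(k) = (k + 3)/(k + 5) after simplifying.
Take A(k)=k + 3, B(k)=k + 5, C(k)=1.
Key eq: (k + 3)·f(k+1) = (k + 4)·f(k) + (1).
Bound: deg f ≤ 1.
Coefficient equations give f(k) = k/3.
Get s_k = R·t_k = -4*k/(3*k + 9) with R(k) = B(k−1)f(k)/C(k) = k*(k + 4)/3.
Check: Δs_k = -4/(k**2 + 7*k + 12). ✓
Σ_(k=2)^(10) t_k = s_(11) − s_(2) = -22/21 − (-8/15) = -18/35.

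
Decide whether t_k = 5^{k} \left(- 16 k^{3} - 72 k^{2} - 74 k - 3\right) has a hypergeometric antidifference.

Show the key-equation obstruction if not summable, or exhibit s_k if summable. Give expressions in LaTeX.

Step 1: r(k) = 5*(16*k**3 + 120*k**2 + 266*k + 165)/(16*k**3 + 72*k**2 + 74*k + 3).
A = 5, B = 1, C = k**3 + 9*k**2/2 + 37*k/8 + 3/16.
Solve (5)·f(k+1) − (1)·f(k) = k**3 + 9*k**2/2 + 37*k/8 + 3/16.
Degrees (0,0,3) ⇒ d ≤ 3.
Coefficient equations give f(k) = (k - 1)*(k + 1)*(4*k + 3)/16.
Then R = B(k−1)f/C = (k - 1)*(k + 1)*(4*k + 3)/((2*k + 3)*(8*k**2 + 24*k + 1)), so s_k = R(k)·t_k = 5**k*(-4*k**3 - 3*k**2 + 4*k + 3).
Δs = 5**k*(-16*k**3 - 72*k**2 - 74*k - 3), as required.

Yes. s_k = 5^{k} \left(- 4 k^{3} - 3 k^{2} + 4 k + 3\right).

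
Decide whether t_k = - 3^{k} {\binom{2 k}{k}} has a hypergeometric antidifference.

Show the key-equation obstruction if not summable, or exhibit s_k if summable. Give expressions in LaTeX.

t_(k+1)/t_k = 6*(2*k + 1)/(k + 1).
Gosper form: A/B · C(k+1)/C(k) with A=12*k + 6, B=k + 1, C=1.
Set up (12*k + 6)·f(k+1) − (k)·f(k) − (1) = 0.
d = -1 from the (1,1,0) case.
d = -1 < 0 ⇒ no nonzero polynomial f; not summable.

No — t_k has no hypergeometric antidifference.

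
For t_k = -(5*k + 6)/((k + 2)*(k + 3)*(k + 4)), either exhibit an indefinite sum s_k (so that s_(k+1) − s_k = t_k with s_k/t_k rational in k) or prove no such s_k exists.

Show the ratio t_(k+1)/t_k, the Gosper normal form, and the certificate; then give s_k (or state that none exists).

The ratio is (k + 2)*(5*k + 11)/((k + 5)*(5*k + 6)).
Take A(k)=k + 2, B(k)=k + 5, C(k)=k + 6/5.
Key eq: (k + 2)·f(k+1) = (k + 4)·f(k) + (k + 6/5).
From deg A=1, deg B=1, deg C=1: d=2.
Coefficient equations give f(k) = k*(4*k + 5)/15.
Get s_k = R·t_k = k*(-4*k - 5)/(3*(k + 2)*(k + 3)) with R(k) = B(k−1)f(k)/C(k) = k*(k + 4)*(4*k + 5)/(3*(5*k + 6)).
Check: Δs_k = (-5*k - 6)/(k**3 + 9*k**2 + 26*k + 24). ✓

s_k = k*(-4*k - 5)/(3*(k + 2)*(k + 3))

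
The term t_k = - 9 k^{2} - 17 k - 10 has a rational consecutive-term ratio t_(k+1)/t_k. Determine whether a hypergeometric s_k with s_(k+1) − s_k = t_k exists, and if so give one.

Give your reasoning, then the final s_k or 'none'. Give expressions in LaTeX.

s_k = k \left(- 3 k^{2} - 4 k - 3\right)

r(k) = (9*k**2 + 35*k + 36)/(9*k**2 + 17*k + 10) after simplifying.
Normal form (A,B,C) = (1, 1, k**2 + 17*k/9 + 10/9).
Set up (1)·f(k+1) − (1)·f(k) − (k**2 + 17*k/9 + 10/9) = 0.
From deg A=0, deg B=0, deg C=2: d=3.
Match coefficients ⇒ f(k) = k*(3*k**2 + 4*k + 3)/9.
Then R = B(k−1)f/C = k*(3*k**2 + 4*k + 3)/(9*k**2 + 17*k + 10), so s_k = R(k)·t_k = k*(-3*k**2 - 4*k - 3).
Δs = -9*k**2 - 17*k - 10, as required.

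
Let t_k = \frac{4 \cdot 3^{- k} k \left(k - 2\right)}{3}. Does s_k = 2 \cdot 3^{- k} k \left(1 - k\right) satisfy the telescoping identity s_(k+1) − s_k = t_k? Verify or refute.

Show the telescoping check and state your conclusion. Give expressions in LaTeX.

valid (s_(k+1) − s_k reduces to t_k)

s_(k+1) = -2*k*(k + 1)/(3*3**k)
s_(k+1) − s_k = 4*k*(k - 2)/(3*3**k)
(s_(k+1) − s_k) − t_k = 0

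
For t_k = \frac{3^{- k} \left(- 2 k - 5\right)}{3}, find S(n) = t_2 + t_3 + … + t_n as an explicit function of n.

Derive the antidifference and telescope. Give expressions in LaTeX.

Compute t_(k+1)/t_k: get (2*k + 7)/(3*(2*k + 5)).
Take A(k)=1/3, B(k)=1, C(k)=k + 5/2.
Key eq: (1/3)·f(k+1) = (1)·f(k) + (k + 5/2).
d = 1 from the (0,0,1) case.
A polynomial solution: f(k) = -3*(k + 3)/2.
Certificate R = B(k−1)f/C = -3*(k + 3)/(2*k + 5) gives s_k = (k + 3)/3**k.
Δs = (-2*k - 5)/(3*3**k), as required.
Telescope: S(n) = s_(n+1) − s_(2) = 3**(-n - 1)*(n + 4) − (5/9) = 3**(-n - 2)*(-5*3**n + 3*n + 12).

S(n) = 3^{- n - 2} \left(- 5 \cdot 3^{n} + 3 n + 12\right)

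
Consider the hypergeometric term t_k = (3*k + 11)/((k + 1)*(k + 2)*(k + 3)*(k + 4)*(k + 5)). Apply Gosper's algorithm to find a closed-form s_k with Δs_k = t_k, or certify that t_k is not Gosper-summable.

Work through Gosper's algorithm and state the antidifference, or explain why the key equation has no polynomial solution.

r(k) = (k + 1)*(3*k + 14)/((k + 6)*(3*k + 11)) after simplifying.
Take A(k)=k + 1, B(k)=k + 6, C(k)=k + 11/3.
Set up (k + 1)·f(k+1) − (k + 5)·f(k) − (k + 11/3) = 0.
d = 4 from the (1,1,1) case.
Coefficient equations give f(k) = k*(k + 3)*(k**2 + 7*k + 14)/24.
Then R = B(k−1)f/C = k*(k + 3)*(k + 5)*(k**2 + 7*k + 14)/(8*(3*k + 11)), so s_k = R(k)·t_k = k*(k**2 + 7*k + 14)/(8*(k**3 + 7*k**2 + 14*k + 8)).
Check: Δs_k = (3*k + 11)/(k**5 + 15*k**4 + 85*k**3 + 225*k**2 + 274*k + 120). ✓

s_k = k*(k**2 + 7*k + 14)/(8*(k**3 + 7*k**2 + 14*k + 8))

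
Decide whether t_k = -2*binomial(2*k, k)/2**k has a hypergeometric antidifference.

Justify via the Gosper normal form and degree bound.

No. Not Gosper-summable.

t_(k+1)/t_k = (2*k + 1)/(k + 1).
A = 2*k + 1, B = k + 1, C = 1.
Key eq: (2*k + 1)·f(k+1) = (k)·f(k) + (1).
deg f ≤ -1 (via 1,1,0).
deg f ≤ -1 is impossible — no certificate.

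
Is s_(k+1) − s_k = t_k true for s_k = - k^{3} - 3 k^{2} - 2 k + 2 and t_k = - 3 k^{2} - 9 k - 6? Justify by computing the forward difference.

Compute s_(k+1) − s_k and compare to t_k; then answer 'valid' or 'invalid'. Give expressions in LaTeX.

valid; difference matches t_k

s_(k+1) = -k**3 - 6*k**2 - 11*k - 4
s_(k+1) − s_k = -3*k**2 - 9*k - 6
(s_(k+1) − s_k) − t_k = 0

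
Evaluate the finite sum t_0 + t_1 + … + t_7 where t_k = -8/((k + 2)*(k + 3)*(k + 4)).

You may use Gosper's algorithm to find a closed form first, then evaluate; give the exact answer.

Σ = -104/165

r(k) = (k + 2)/(k + 5) after simplifying.
Gosper form: A/B · C(k+1)/C(k) with A=k + 2, B=k + 5, C=1.
Set up (k + 2)·f(k+1) − (k + 4)·f(k) − (1) = 0.
deg f ≤ 2 (via 1,1,0).
Solve for f: f(k) = k*(k + 5)/12 (degree 2 ≤ 2).
R(k) = B(k−1)·f(k)/C(k) = k*(k + 4)*(k + 5)/12; s_k = R·t_k = 2*k*(-k - 5)/(3*(k + 2)*(k + 3)).
Check: Δs_k = -8/(k**3 + 9*k**2 + 26*k + 24). ✓
Evaluate s at k=8 and k=0: -104/165 and 0; difference -104/165.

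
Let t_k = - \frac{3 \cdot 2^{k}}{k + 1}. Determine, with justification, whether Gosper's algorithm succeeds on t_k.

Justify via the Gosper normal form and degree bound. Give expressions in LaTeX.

No; the degree bound rules out any f.

t_(k+1)/t_k = 2*(k + 1)/(k + 2).
Factor: A=2*k + 2; B=k + 2; C=1.
f must satisfy (2*k + 2)·f(k+1) − (k + 1)·f(k) = 1.
d = -1 from the (1,1,0) case.
deg f ≤ -1 is impossible — no certificate.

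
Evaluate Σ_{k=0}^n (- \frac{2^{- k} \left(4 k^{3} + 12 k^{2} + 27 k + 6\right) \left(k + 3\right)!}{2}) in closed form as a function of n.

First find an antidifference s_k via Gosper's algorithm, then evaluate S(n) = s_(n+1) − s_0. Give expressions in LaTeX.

Compute t_(k+1)/t_k: get (4*k**4 + 40*k**3 + 159*k**2 + 301*k + 196)/(2*(4*k**3 + 12*k**2 + 27*k + 6)).
So A=k/2 + 2 and B=1, with C=k**3 + 3*k**2 + 27*k/4 + 3/2.
Set up (k/2 + 2)·f(k+1) − (1)·f(k) − (k**3 + 3*k**2 + 27*k/4 + 3/2) = 0.
d = 2 from the (1,0,3) case.
A polynomial solution: f(k) = (4*k**2 - 4*k + 3)/2.
Get s_k = R·t_k = -(4*k**2 - 4*k + 3)*factorial(k + 3)/2**k with R(k) = B(k−1)f(k)/C(k) = 2*(4*k**2 - 4*k + 3)/(4*k**3 + 12*k**2 + 27*k + 6).
Check: Δs_k = -(4*k**3 + 12*k**2 + 27*k + 6)*factorial(k + 3)/(2*2**k). ✓
Telescope: S(n) = s_(n+1) − s_(0) = -2**(-n - 1)*(4*n**2 + 4*n + 3)*factorial(n + 4) − (-18) = (36*2**n - 4*n**6*factorial(n) - 44*n**5*factorial(n) - 183*n**4*factorial(n) - 370*n**3*factorial(n) - 401*n**2*factorial(n) - 246*n*factorial(n) - 72*factorial(n))/(2*2**n).

S(n) = \frac{2^{- n} \left(36 \cdot 2^{n} - 4 n^{6} n! - 44 n^{5} n! - 183 n^{4} n! - 370 n^{3} n! - 401 n^{2} n! - 246 n n! - 72 n!\right)}{2}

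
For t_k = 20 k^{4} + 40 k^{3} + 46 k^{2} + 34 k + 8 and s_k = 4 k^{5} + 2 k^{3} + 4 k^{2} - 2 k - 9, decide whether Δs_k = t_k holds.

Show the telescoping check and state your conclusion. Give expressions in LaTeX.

valid (s_(k+1) − s_k reduces to t_k)

s_(k+1) = -2*k + 4*(k + 1)**5 + 2*(k + 1)**3 + 4*(k + 1)**2 - 11
s_(k+1) − s_k = 20*k**4 + 40*k**3 + 46*k**2 + 34*k + 8
(s_(k+1) − s_k) − t_k = 0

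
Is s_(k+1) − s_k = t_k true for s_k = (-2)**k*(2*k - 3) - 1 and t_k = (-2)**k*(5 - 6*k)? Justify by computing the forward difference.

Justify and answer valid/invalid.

s_(k+1) = (-2)**(k + 1)*(2*k - 1) - 1
s_(k+1) − s_k = (-2)**k*(5 - 6*k)
(s_(k+1) − s_k) − t_k = 0

Valid: the claim telescopes to t_k.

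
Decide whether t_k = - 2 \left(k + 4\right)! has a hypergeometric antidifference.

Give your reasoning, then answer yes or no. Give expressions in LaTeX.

No — negative degree bound, so no certificate f.

The ratio is k + 5.
Take A(k)=k + 5, B(k)=1, C(k)=1.
Need (k + 5)·f(k+1) − (1)·f(k) = 1.
Bound: deg f ≤ -1.
Negative degree bound (-1): no f exists, t_k not Gosper-summable.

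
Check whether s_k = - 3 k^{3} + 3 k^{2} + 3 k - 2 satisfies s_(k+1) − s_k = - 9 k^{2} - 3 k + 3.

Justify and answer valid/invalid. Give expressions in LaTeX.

s_(k+1) = -3*k**3 - 6*k**2 + 1
s_(k+1) − s_k = -9*k**2 - 3*k + 3
(s_(k+1) − s_k) − t_k = 0

valid; difference matches t_k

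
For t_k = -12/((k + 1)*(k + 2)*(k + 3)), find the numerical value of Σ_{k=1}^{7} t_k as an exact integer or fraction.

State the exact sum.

t_(k+1)/t_k = (k + 1)/(k + 4).
Factor: A=k + 1; B=k + 4; C=1.
Need (k + 1)·f(k+1) − (k + 3)·f(k) = 1.
Degrees (1,1,0) ⇒ d ≤ 2.
Coefficient equations give f(k) = k*(k + 3)/4.
Certificate R = B(k−1)f/C = k*(k + 3)**2/4 gives s_k = 3*k*(-k - 3)/((k + 1)*(k + 2)).
s_(k+1) − s_k = -12/(k**3 + 6*k**2 + 11*k + 6) = t_k.
Evaluate s at k=8 and k=1: -44/15 and -2; difference -14/15.

Σ = -14/15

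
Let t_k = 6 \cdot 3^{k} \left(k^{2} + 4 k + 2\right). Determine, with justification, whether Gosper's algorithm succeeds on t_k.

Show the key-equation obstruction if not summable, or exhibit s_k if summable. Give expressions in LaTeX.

Ratio r(k) = 3*(k**2 + 6*k + 7)/(k**2 + 4*k + 2).
Factor: A=3; B=1; C=k**2 + 4*k + 2.
Set up (3)·f(k+1) − (1)·f(k) − (k**2 + 4*k + 2) = 0.
deg f ≤ 2 (via 0,0,2).
Coefficient equations give f(k) = (k**2 + k - 1)/2.
Certificate R = B(k−1)f/C = (k**2 + k - 1)/(2*(k**2 + 4*k + 2)) gives s_k = 3**(k + 1)*(k**2 + k - 1).
Δs = 6*3**k*(k**2 + 4*k + 2), as required.

Yes. s_k = 3^{k + 1} \left(k^{2} + k - 1\right).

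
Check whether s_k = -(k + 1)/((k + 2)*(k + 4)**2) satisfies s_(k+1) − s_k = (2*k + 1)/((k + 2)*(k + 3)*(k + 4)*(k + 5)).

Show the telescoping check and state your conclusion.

s_(k+1) = (-k - 2)/((k + 3)*(k + 5)**2)
s_(k+1) − s_k = ((k + 1)*(k + 3)*(k + 5)**2 - (k + 2)**2*(k + 4)**2)/((k + 2)*(k + 3)*(k + 4)**2*(k + 5)**2)
(s_(k+1) − s_k) − t_k = 3*(-k**2 - 5*k - 3)/(k**6 + 23*k**5 + 217*k**4 + 1073*k**3 + 2926*k**2 + 4160*k + 2400)

Invalid: residual 3*(-k**2 - 5*k - 3)/(k**6 + 23*k**5 + 217*k**4 + 1073*k**3 + 2926*k**2 + 4160*k + 2400) ≠ 0.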